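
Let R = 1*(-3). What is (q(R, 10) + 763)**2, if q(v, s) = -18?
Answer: 555025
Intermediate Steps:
R = -3
(q(R, 10) + 763)**2 = (-18 + 763)**2 = 745**2 = 555025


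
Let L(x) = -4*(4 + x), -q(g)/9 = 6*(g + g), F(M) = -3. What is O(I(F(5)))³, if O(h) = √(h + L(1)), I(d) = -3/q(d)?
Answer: -2161*I*√6483/1944 ≈ -89.505*I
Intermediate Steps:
q(g) = -108*g (q(g) = -54*(g + g) = -54*2*g = -108*g)
I(d) = 1/(36*d) (I(d) = -3*(-1/(108*d)) = -(-1)/(36*d) = 1/(36*d))
L(x) = -16 - 4*x
O(h) = √(-20 + h) (O(h) = √(h + (-16 - 4*1)) = √(h + (-16 - 4)) = √(h - 20) = √(-20 + h))
O(I(F(5)))³ = (√(-20 + (1/36)/(-3)))³ = (√(-20 + (1/36)*(-⅓)))³ = (√(-20 - 1/108))³ = (√(-2161/108))³ = (I*√6483/18)³ = -2161*I*√6483/1944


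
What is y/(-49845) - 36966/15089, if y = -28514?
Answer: -1412322524/752111205 ≈ -1.8778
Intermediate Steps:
y/(-49845) - 36966/15089 = -28514/(-49845) - 36966/15089 = -28514*(-1/49845) - 36966*1/15089 = 28514/49845 - 36966/15089 = -1412322524/752111205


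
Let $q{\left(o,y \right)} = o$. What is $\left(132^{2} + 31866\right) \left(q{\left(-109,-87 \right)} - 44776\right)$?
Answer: $-2212381650$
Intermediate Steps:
$\left(132^{2} + 31866\right) \left(q{\left(-109,-87 \right)} - 44776\right) = \left(132^{2} + 31866\right) \left(-109 - 44776\right) = \left(17424 + 31866\right) \left(-44885\right) = 49290 \left(-44885\right) = -2212381650$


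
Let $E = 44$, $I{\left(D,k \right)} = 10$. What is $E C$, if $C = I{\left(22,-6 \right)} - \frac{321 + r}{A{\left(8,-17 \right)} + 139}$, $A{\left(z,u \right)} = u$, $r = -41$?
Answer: $\frac{20680}{61} \approx 339.02$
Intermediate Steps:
$C = \frac{470}{61}$ ($C = 10 - \frac{321 - 41}{-17 + 139} = 10 - \frac{280}{122} = 10 - 280 \cdot \frac{1}{122} = 10 - \frac{140}{61} = \frac{470}{61} \approx 7.7049$)
$E C = 44 \cdot \frac{470}{61} = \frac{20680}{61}$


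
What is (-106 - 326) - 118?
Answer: -550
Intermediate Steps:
(-106 - 326) - 118 = -432 - 118 = -550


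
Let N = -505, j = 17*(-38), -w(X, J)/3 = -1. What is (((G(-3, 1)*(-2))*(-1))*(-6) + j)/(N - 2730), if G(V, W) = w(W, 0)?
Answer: 682/3235 ≈ 0.21082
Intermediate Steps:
w(X, J) = 3 (w(X, J) = -3*(-1) = 3)
j = -646
G(V, W) = 3
(((G(-3, 1)*(-2))*(-1))*(-6) + j)/(N - 2730) = (((3*(-2))*(-1))*(-6) - 646)/(-505 - 2730) = (-6*(-1)*(-6) - 646)/(-3235) = (6*(-6) - 646)*(-1/3235) = (-36 - 646)*(-1/3235) = -682*(-1/3235) = 682/3235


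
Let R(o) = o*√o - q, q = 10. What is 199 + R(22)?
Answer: 189 + 22*√22 ≈ 292.19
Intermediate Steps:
R(o) = -10 + o^(3/2) (R(o) = o*√o - 1*10 = o^(3/2) - 10 = -10 + o^(3/2))
199 + R(22) = 199 + (-10 + 22^(3/2)) = 199 + (-10 + 22*√22) = 189 + 22*√22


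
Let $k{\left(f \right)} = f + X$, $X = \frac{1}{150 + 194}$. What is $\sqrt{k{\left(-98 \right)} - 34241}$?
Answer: $\frac{i \sqrt{1015884890}}{172} \approx 185.31 i$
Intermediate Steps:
$X = \frac{1}{344} \approx 0.002907$
$k{\left(f \right)} = \frac{1}{344} + f$ ($k{\left(f \right)} = f + \frac{1}{344} = \frac{1}{344} + f$)
$\sqrt{k{\left(-98 \right)} - 34241} = \sqrt{\left(\frac{1}{344} - 98\right) - 34241} = \sqrt{- \frac{33711}{344} - 34241} = \sqrt{- \frac{11812615}{344}} = \frac{i \sqrt{1015884890}}{172}$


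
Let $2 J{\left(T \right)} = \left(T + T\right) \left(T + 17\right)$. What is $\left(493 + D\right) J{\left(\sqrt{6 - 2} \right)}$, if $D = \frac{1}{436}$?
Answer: $\frac{4084031}{218} \approx 18734.0$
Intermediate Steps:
$D = \frac{1}{436} \approx 0.0022936$
$J{\left(T \right)} = T \left(17 + T\right)$ ($J{\left(T \right)} = \frac{\left(T + T\right) \left(T + 17\right)}{2} = \frac{2 T \left(17 + T\right)}{2} = T \left(17 + T\right)$)
$\left(493 + D\right) J{\left(\sqrt{6 - 2} \right)} = \left(493 + \frac{1}{436}\right) \sqrt{6 - 2} \left(17 + \sqrt{6 - 2}\right) = \frac{214949 \sqrt{4} \left(17 + \sqrt{4}\right)}{436} = \frac{214949 \cdot 2 \left(17 + 2\right)}{436} = \frac{214949 \cdot 2 \cdot 19}{436} = \frac{214949}{436} \cdot 38 = \frac{4084031}{218}$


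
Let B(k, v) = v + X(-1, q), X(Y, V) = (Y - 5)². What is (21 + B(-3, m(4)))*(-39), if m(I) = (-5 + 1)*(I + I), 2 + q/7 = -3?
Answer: -975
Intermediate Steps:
q = -35 (q = -14 + 7*(-3) = -14 - 21 = -35)
m(I) = -8*I
X(Y, V) = (-5 + Y)²
B(k, v) = 36 + v (B(k, v) = v + (-5 - 1)² = v + (-6)² = v + 36 = 36 + v)
(21 + B(-3, m(4)))*(-39) = (21 + (36 - 8*4))*(-39) = (21 + (36 - 32))*(-39) = (21 + 4)*(-39) = 25*(-39) = -975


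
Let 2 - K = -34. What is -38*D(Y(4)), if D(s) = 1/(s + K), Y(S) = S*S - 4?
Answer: -19/24 ≈ -0.79167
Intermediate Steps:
K = 36 (K = 2 - 1*(-34) = 2 + 34 = 36)
Y(S) = -4 + S² (Y(S) = S² - 4 = -4 + S²)
D(s) = 1/(36 + s) (D(s) = 1/(s + 36) = 1/(36 + s))
-38*D(Y(4)) = -38/(36 + (-4 + 4²)) = -38/(36 + (-4 + 16)) = -38/(36 + 12) = -38/48 = -38*1/48 = -19/24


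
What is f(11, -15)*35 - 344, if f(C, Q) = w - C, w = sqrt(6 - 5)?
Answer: -694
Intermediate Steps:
w = 1 (w = sqrt(1) = 1)
f(C, Q) = 1 - C
f(11, -15)*35 - 344 = (1 - 1*11)*35 - 344 = (1 - 11)*35 - 344 = -10*35 - 344 = -350 - 344 = -694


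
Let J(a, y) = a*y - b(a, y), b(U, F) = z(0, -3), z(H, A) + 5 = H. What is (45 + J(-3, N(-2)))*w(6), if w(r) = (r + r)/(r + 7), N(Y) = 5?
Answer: 420/13 ≈ 32.308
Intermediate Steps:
z(H, A) = -5 + H
w(r) = 2*r/(7 + r) (w(r) = (2*r)/(7 + r) = 2*r/(7 + r))
b(U, F) = -5 (b(U, F) = -5 + 0 = -5)
J(a, y) = 5 + a*y (J(a, y) = a*y - 1*(-5) = a*y + 5 = 5 + a*y)
(45 + J(-3, N(-2)))*w(6) = (45 + (5 - 3*5))*(2*6/(7 + 6)) = (45 + (5 - 15))*(2*6/13) = (45 - 10)*(2*6*(1/13)) = 35*(12/13) = 420/13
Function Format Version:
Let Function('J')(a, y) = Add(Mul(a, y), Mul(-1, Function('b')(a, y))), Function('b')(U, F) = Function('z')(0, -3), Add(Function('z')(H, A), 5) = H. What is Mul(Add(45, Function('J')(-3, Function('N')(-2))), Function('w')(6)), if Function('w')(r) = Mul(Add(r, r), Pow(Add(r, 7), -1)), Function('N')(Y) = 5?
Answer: Rational(420, 13) ≈ 32.308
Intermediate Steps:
Function('z')(H, A) = Add(-5, H)
Function('w')(r) = Mul(2, r, Pow(Add(7, r), -1)) (Function('w')(r) = Mul(Mul(2, r), Pow(Add(7, r), -1)) = Mul(2, r, Pow(Add(7, r), -1)))
Function('b')(U, F) = -5 (Function('b')(U, F) = Add(-5, 0) = -5)
Function('J')(a, y) = Add(5, Mul(a, y)) (Function('J')(a, y) = Add(Mul(a, y), Mul(-1, -5)) = Add(Mul(a, y), 5) = Add(5, Mul(a, y)))
Mul(Add(45, Function('J')(-3, Function('N')(-2))), Function('w')(6)) = Mul(Add(45, Add(5, Mul(-3, 5))), Mul(2, 6, Pow(Add(7, 6), -1))) = Mul(Add(45, Add(5, -15)), Mul(2, 6, Pow(13, -1))) = Mul(Add(45, -10), Mul(2, 6, Rational(1, 13))) = Mul(35, Rational(12, 13)) = Rational(420, 13)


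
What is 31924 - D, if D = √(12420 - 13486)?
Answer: 31924 - I*√1066 ≈ 31924.0 - 32.65*I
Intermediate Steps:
D = I*√1066 (D = √(-1066) = I*√1066 ≈ 32.65*I)
31924 - D = 31924 - I*√1066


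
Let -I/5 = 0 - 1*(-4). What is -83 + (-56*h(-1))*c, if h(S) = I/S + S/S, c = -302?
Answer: 355069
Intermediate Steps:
I = -20 (I = -5*(0 - 1*(-4)) = -5*(0 + 4) = -5*4 = -20)
h(S) = 1 - 20/S (h(S) = -20/S + S/S = -20/S + 1 = 1 - 20/S)
-83 + (-56*h(-1))*c = -83 - 56*(-20 - 1)/(-1)*(-302) = -83 - (-56)*(-21)*(-302) = -83 - 56*21*(-302) = -83 - 1176*(-302) = -83 + 355152 = 355069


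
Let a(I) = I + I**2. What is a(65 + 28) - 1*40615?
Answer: -31873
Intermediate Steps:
a(65 + 28) - 1*40615 = (65 + 28)*(1 + (65 + 28)) - 1*40615 = 93*(1 + 93) - 40615 = 93*94 - 40615 = 8742 - 40615 = -31873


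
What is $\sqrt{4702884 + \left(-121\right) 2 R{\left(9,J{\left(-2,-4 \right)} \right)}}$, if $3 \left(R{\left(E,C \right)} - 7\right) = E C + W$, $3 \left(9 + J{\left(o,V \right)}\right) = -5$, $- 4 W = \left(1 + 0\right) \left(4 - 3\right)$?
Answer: $\frac{5 \sqrt{6780894}}{6} \approx 2170.0$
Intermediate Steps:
$W = - \frac{1}{4}$ ($W = - \frac{\left(1 + 0\right) \left(4 - 3\right)}{4} = - \frac{1 \cdot 1}{4} = \left(- \frac{1}{4}\right) 1 = - \frac{1}{4} \approx -0.25$)
$J{\left(o,V \right)} = - \frac{32}{3}$ ($J{\left(o,V \right)} = -9 + \frac{1}{3} \left(-5\right) = -9 - \frac{5}{3} = - \frac{32}{3}$)
$R{\left(E,C \right)} = \frac{83}{12} + \frac{C E}{3}$ ($R{\left(E,C \right)} = 7 + \frac{E C - \frac{1}{4}}{3} = 7 + \frac{C E - \frac{1}{4}}{3} = 7 + \frac{- \frac{1}{4} + C E}{3} = 7 + \left(- \frac{1}{12} + \frac{C E}{3}\right) = \frac{83}{12} + \frac{C E}{3}$)
$\sqrt{4702884 + \left(-121\right) 2 R{\left(9,J{\left(-2,-4 \right)} \right)}} = \sqrt{4702884 + \left(-121\right) 2 \left(\frac{83}{12} + \frac{1}{3} \left(- \frac{32}{3}\right) 9\right)} = \sqrt{4702884 - 242 \left(\frac{83}{12} - 32\right)} = \sqrt{4702884 - - \frac{36421}{6}} = \sqrt{4702884 + \frac{36421}{6}} = \sqrt{\frac{28253725}{6}} = \frac{5 \sqrt{6780894}}{6}$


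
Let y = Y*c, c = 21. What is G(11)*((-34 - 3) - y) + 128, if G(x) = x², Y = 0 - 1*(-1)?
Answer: -6890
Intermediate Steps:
Y = 1 (Y = 0 + 1 = 1)
y = 21 (y = 1*21 = 21)
G(11)*((-34 - 3) - y) + 128 = 11²*((-34 - 3) - 1*21) + 128 = 121*(-37 - 21) + 128 = 121*(-58) + 128 = -7018 + 128 = -6890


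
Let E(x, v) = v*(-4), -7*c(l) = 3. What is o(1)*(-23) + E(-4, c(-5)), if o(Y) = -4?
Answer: 656/7 ≈ 93.714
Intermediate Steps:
c(l) = -3/7 (c(l) = -1/7*3 = -3/7)
E(x, v) = -4*v
o(1)*(-23) + E(-4, c(-5)) = -4*(-23) - 4*(-3/7) = 92 + 12/7 = 656/7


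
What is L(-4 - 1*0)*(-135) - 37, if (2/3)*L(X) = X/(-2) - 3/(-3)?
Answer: -1289/2 ≈ -644.50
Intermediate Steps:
L(X) = 3/2 - 3*X/4 (L(X) = 3*(X/(-2) - 3/(-3))/2 = 3*(X*(-½) - 3*(-⅓))/2 = 3*(-X/2 + 1)/2 = 3*(1 - X/2)/2 = 3/2 - 3*X/4)
L(-4 - 1*0)*(-135) - 37 = (3/2 - 3*(-4 - 1*0)/4)*(-135) - 37 = (3/2 - 3*(-4 + 0)/4)*(-135) - 37 = (3/2 - ¾*(-4))*(-135) - 37 = (3/2 + 3)*(-135) - 37 = (9/2)*(-135) - 37 = -1215/2 - 37 = -1289/2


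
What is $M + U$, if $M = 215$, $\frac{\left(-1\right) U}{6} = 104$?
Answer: $-409$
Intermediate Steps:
$U = -624$ ($U = \left(-6\right) 104 = -624$)
$M + U = 215 - 624 = -409$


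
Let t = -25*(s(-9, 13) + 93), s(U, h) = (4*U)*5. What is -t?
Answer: -2175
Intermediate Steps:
s(U, h) = 20*U
t = 2175 (t = -25*(20*(-9) + 93) = -25*(-180 + 93) = -25*(-87) = 2175)
-t = -1*2175 = -2175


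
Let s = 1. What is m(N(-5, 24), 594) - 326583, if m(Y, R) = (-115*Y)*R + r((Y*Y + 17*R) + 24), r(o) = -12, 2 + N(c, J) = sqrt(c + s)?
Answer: -189975 - 136620*I ≈ -1.8998e+5 - 1.3662e+5*I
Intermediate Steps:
N(c, J) = -2 + sqrt(1 + c) (N(c, J) = -2 + sqrt(c + 1) = -2 + sqrt(1 + c))
m(Y, R) = -12 - 115*R*Y (m(Y, R) = (-115*Y)*R - 12 = -115*R*Y - 12 = -12 - 115*R*Y)
m(N(-5, 24), 594) - 326583 = (-12 - 115*594*(-2 + sqrt(1 - 5))) - 326583 = (-12 - 115*594*(-2 + sqrt(-4))) - 326583 = (-12 - 115*594*(-2 + 2*I)) - 326583 = (-12 + (136620 - 136620*I)) - 326583 = (136608 - 136620*I) - 326583 = -189975 - 136620*I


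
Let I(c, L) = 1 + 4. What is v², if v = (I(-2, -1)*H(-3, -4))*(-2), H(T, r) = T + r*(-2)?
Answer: 2500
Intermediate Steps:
H(T, r) = T - 2*r
I(c, L) = 5
v = -50 (v = (5*(-3 - 2*(-4)))*(-2) = (5*(-3 + 8))*(-2) = (5*5)*(-2) = 25*(-2) = -50)
v² = (-50)² = 2500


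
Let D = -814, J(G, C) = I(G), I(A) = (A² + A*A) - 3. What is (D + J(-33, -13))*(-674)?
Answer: -917314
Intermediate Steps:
I(A) = -3 + 2*A² (I(A) = (A² + A²) - 3 = 2*A² - 3 = -3 + 2*A²)
J(G, C) = -3 + 2*G²
(D + J(-33, -13))*(-674) = (-814 + (-3 + 2*(-33)²))*(-674) = (-814 + (-3 + 2*1089))*(-674) = (-814 + (-3 + 2178))*(-674) = (-814 + 2175)*(-674) = 1361*(-674) = -917314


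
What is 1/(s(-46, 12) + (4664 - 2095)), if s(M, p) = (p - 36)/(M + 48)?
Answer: 1/2557 ≈ 0.00039108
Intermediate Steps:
s(M, p) = (-36 + p)/(48 + M)
1/(s(-46, 12) + (4664 - 2095)) = 1/((-36 + 12)/(48 - 46) + (4664 - 2095)) = 1/(-24/2 + 2569) = 1/((1/2)*(-24) + 2569) = 1/(-12 + 2569) = 1/2557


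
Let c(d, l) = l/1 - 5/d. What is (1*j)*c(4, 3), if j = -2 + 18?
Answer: 28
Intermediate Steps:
c(d, l) = l - 5/d (c(d, l) = l*1 - 5/d = l - 5/d)
j = 16
(1*j)*c(4, 3) = (1*16)*(3 - 5/4) = 16*(3 - 5*¼) = 16*(3 - 5/4) = 16*(7/4) = 28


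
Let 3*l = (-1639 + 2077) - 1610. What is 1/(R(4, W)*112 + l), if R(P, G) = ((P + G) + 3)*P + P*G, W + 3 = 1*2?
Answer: 3/5548 ≈ 0.00054074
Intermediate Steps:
W = -1 (W = -3 + 1*2 = -3 + 2 = -1)
R(P, G) = G*P + P*(3 + G + P) (R(P, G) = ((G + P) + 3)*P + G*P = (3 + G + P)*P + G*P = P*(3 + G + P) + G*P = G*P + P*(3 + G + P))
l = -1172/3 (l = ((-1639 + 2077) - 1610)/3 = (438 - 1610)/3 = (1/3)*(-1172) = -1172/3 ≈ -390.67)
1/(R(4, W)*112 + l) = 1/((4*(3 + 4 + 2*(-1)))*112 - 1172/3) = 1/((4*(3 + 4 - 2))*112 - 1172/3) = 1/((4*5)*112 - 1172/3) = 1/(20*112 - 1172/3) = 1/(2240 - 1172/3) = 1/(5548/3) = 3/5548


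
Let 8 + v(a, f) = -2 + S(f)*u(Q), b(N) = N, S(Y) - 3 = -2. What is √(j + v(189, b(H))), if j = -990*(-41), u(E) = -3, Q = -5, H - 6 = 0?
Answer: √40577 ≈ 201.44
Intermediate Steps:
H = 6 (H = 6 + 0 = 6)
S(Y) = 1 (S(Y) = 3 - 2 = 1)
v(a, f) = -13 (v(a, f) = -8 + (-2 + 1*(-3)) = -8 + (-2 - 3) = -8 - 5 = -13)
j = 40590
√(j + v(189, b(H))) = √(40590 - 13) = √40577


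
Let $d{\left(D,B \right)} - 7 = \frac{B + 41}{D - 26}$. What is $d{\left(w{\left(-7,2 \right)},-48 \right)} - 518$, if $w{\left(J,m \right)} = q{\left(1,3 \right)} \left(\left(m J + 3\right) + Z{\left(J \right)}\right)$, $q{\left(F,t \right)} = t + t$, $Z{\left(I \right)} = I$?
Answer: $- \frac{68467}{134} \approx -510.95$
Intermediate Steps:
$q{\left(F,t \right)} = 2 t$
$w{\left(J,m \right)} = 18 + 6 J + 6 J m$ ($w{\left(J,m \right)} = 2 \cdot 3 \left(\left(m J + 3\right) + J\right) = 6 \left(\left(J m + 3\right) + J\right) = 6 \left(\left(3 + J m\right) + J\right) = 6 \left(3 + J + J m\right) = 18 + 6 J + 6 J m$)
$d{\left(D,B \right)} = 7 + \frac{41 + B}{-26 + D}$ ($d{\left(D,B \right)} = 7 + \frac{B + 41}{D - 26} = 7 + \frac{41 + B}{-26 + D}$)
$d{\left(w{\left(-7,2 \right)},-48 \right)} - 518 = \frac{-141 - 48 + 7 \left(18 + 6 \left(-7\right) + 6 \left(-7\right) 2\right)}{-26 + \left(18 + 6 \left(-7\right) + 6 \left(-7\right) 2\right)} - 518 = \frac{-141 - 48 + 7 \left(18 - 42 - 84\right)}{-26 - 108} - 518 = \frac{-141 - 48 + 7 \left(-108\right)}{-26 - 108} - 518 = \frac{-141 - 48 - 756}{-134} - 518 = \left(- \frac{1}{134}\right) \left(-945\right) - 518 = \frac{945}{134} - 518 = - \frac{68467}{134}$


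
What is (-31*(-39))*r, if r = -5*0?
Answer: 0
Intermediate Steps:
r = 0
(-31*(-39))*r = -31*(-39)*0 = 1209*0 = 0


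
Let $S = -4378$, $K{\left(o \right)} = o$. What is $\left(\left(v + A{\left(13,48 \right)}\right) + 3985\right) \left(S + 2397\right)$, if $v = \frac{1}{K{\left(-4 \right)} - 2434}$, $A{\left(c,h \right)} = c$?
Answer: $- \frac{19309050663}{2438} \approx -7.92 \cdot 10^{6}$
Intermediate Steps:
$v = - \frac{1}{2438}$ ($v = \frac{1}{-4 - 2434} = \frac{1}{-2438} = - \frac{1}{2438} \approx -0.00041017$)
$\left(\left(v + A{\left(13,48 \right)}\right) + 3985\right) \left(S + 2397\right) = \left(\left(- \frac{1}{2438} + 13\right) + 3985\right) \left(-4378 + 2397\right) = \left(\frac{31693}{2438} + 3985\right) \left(-1981\right) = \frac{9747123}{2438} \left(-1981\right) = - \frac{19309050663}{2438}$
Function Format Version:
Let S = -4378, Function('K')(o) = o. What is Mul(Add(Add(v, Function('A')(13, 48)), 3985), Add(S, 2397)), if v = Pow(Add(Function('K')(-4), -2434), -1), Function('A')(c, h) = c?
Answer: Rational(-19309050663, 2438) ≈ -7.9200e+6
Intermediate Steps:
v = Rational(-1, 2438) (v = Pow(Add(-4, -2434), -1) = Pow(-2438, -1) = Rational(-1, 2438) ≈ -0.00041017)
Mul(Add(Add(v, Function('A')(13, 48)), 3985), Add(S, 2397)) = Mul(Add(Add(Rational(-1, 2438), 13), 3985), Add(-4378, 2397)) = Mul(Add(Rational(31693, 2438), 3985), -1981) = Mul(Rational(9747123, 2438), -1981) = Rational(-19309050663, 2438)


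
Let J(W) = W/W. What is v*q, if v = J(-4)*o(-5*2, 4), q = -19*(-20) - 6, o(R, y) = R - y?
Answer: -5236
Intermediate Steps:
J(W) = 1
q = 374 (q = 380 - 6 = 374)
v = -14 (v = 1*(-5*2 - 1*4) = 1*(-10 - 4) = 1*(-14) = -14)
v*q = -14*374 = -5236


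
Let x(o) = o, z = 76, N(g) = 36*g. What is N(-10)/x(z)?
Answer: -90/19 ≈ -4.7368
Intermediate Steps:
N(-10)/x(z) = (36*(-10))/76 = -360*1/76 = -90/19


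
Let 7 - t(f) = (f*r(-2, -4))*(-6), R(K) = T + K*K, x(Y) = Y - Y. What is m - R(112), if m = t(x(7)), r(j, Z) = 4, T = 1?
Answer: -12538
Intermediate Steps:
x(Y) = 0
R(K) = 1 + K² (R(K) = 1 + K*K = 1 + K²)
t(f) = 7 + 24*f (t(f) = 7 - f*4*(-6) = 7 - 4*f*(-6) = 7 - (-24)*f = 7 + 24*f)
m = 7 (m = 7 + 24*0 = 7 + 0 = 7)
m - R(112) = 7 - (1 + 112²) = 7 - (1 + 12544) = 7 - 1*12545 = 7 - 12545 = -12538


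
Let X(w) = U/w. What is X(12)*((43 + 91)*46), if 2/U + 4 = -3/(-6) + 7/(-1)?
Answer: -6164/63 ≈ -97.841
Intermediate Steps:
U = -4/21 (U = 2/(-4 + (-3/(-6) + 7/(-1))) = 2/(-4 + (-3*(-⅙) + 7*(-1))) = 2/(-4 + (½ - 7)) = 2/(-4 - 13/2) = 2/(-21/2) = 2*(-2/21) = -4/21 ≈ -0.19048)
X(w) = -4/(21*w)
X(12)*((43 + 91)*46) = (-4/21/12)*((43 + 91)*46) = (-4/21*1/12)*(134*46) = -1/63*6164 = -6164/63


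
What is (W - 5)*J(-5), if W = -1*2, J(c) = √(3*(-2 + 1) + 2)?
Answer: -7*I ≈ -7.0*I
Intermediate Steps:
J(c) = I (J(c) = √(3*(-1) + 2) = √(-3 + 2) = √(-1) = I)
W = -2
(W - 5)*J(-5) = (-2 - 5)*I = -7*I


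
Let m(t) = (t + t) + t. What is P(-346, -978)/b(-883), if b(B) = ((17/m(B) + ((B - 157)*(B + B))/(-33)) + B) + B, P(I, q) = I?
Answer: 10082094/1673212781 ≈ 0.0060256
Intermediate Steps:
m(t) = 3*t (m(t) = 2*t + t = 3*t)
b(B) = 2*B + 17/(3*B) - 2*B*(-157 + B)/33 (b(B) = ((17/((3*B)) + ((B - 157)*(B + B))/(-33)) + B) + B = ((17*(1/(3*B)) + ((-157 + B)*(2*B))*(-1/33)) + B) + B = ((17/(3*B) + (2*B*(-157 + B))*(-1/33)) + B) + B = ((17/(3*B) - 2*B*(-157 + B)/33) + B) + B = (B + 17/(3*B) - 2*B*(-157 + B)/33) + B = 2*B + 17/(3*B) - 2*B*(-157 + B)/33)
P(-346, -978)/b(-883) = -346*(-29139/(187 + 2*(-883)²*(190 - 1*(-883)))) = -346*(-29139/(187 + 2*779689*(190 + 883))) = -346*(-29139/(187 + 2*779689*1073)) = -346*(-29139/(187 + 1673212594)) = -346/((1/33)*(-1/883)*1673212781) = -346/(-1673212781/29139) = -346*(-29139/1673212781) = 10082094/1673212781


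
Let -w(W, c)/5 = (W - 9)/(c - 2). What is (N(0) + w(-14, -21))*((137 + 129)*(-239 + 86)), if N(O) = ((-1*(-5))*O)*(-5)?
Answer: 203490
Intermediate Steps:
w(W, c) = -5*(-9 + W)/(-2 + c) (w(W, c) = -5*(W - 9)/(c - 2) = -5*(-9 + W)/(-2 + c))
N(O) = -25*O (N(O) = (5*O)*(-5) = -25*O)
(N(0) + w(-14, -21))*((137 + 129)*(-239 + 86)) = (-25*0 + 5*(9 - 1*(-14))/(-2 - 21))*((137 + 129)*(-239 + 86)) = (0 + 5*(9 + 14)/(-23))*(266*(-153)) = (0 + 5*(-1/23)*23)*(-40698) = (0 - 5)*(-40698) = -5*(-40698) = 203490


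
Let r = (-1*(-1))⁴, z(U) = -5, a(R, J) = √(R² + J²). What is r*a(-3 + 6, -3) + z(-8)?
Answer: -5 + 3*√2 ≈ -0.75736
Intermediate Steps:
a(R, J) = √(J² + R²)
r = 1 (r = 1⁴ = 1)
r*a(-3 + 6, -3) + z(-8) = 1*√((-3)² + (-3 + 6)²) - 5 = 1*√(9 + 3²) - 5 = 1*√(9 + 9) - 5 = 1*√18 - 5 = 1*(3*√2) - 5 = 3*√2 - 5 = -5 + 3*√2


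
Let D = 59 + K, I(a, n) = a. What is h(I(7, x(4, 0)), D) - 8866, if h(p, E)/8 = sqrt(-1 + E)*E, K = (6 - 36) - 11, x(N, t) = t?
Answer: -8866 + 144*sqrt(17) ≈ -8272.3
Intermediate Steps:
K = -41 (K = -30 - 11 = -41)
D = 18 (D = 59 - 41 = 18)
h(p, E) = 8*E*sqrt(-1 + E) (h(p, E) = 8*(sqrt(-1 + E)*E) = 8*(E*sqrt(-1 + E)) = 8*E*sqrt(-1 + E))
h(I(7, x(4, 0)), D) - 8866 = 8*18*sqrt(-1 + 18) - 8866 = 8*18*sqrt(17) - 8866 = 144*sqrt(17) - 8866 = -8866 + 144*sqrt(17)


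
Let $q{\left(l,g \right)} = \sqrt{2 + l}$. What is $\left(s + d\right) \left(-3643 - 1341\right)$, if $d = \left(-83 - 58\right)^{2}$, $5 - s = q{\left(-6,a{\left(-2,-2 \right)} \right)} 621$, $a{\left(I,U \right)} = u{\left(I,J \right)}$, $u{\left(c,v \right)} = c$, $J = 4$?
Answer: $-99111824 + 6190128 i \approx -9.9112 \cdot 10^{7} + 6.1901 \cdot 10^{6} i$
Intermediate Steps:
$a{\left(I,U \right)} = I$
$s = 5 - 1242 i$ ($s = 5 - \sqrt{2 - 6} \cdot 621 = 5 - \sqrt{-4} \cdot 621 = 5 - 2 i 621 = 5 - 1242 i \approx 5.0 - 1242.0 i$)
$d = 19881$ ($d = \left(-141\right)^{2} = 19881$)
$\left(s + d\right) \left(-3643 - 1341\right) = \left(\left(5 - 1242 i\right) + 19881\right) \left(-3643 - 1341\right) = \left(19886 - 1242 i\right) \left(-4984\right) = -99111824 + 6190128 i$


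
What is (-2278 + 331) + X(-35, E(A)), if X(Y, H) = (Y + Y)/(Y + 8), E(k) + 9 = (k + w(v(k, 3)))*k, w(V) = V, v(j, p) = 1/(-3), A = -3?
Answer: -52499/27 ≈ -1944.4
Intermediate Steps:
v(j, p) = -⅓
E(k) = -9 + k*(-⅓ + k) (E(k) = -9 + (k - ⅓)*k = -9 + (-⅓ + k)*k = -9 + k*(-⅓ + k))
X(Y, H) = 2*Y/(8 + Y) (X(Y, H) = (2*Y)/(8 + Y) = 2*Y/(8 + Y))
(-2278 + 331) + X(-35, E(A)) = (-2278 + 331) + 2*(-35)/(8 - 35) = -1947 + 2*(-35)/(-27) = -1947 + 2*(-35)*(-1/27) = -1947 + 70/27 = -52499/27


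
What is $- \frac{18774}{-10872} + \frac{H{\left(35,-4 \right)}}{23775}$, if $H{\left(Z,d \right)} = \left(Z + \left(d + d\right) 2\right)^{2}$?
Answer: $\frac{25015369}{14360100} \approx 1.742$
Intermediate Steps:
$H{\left(Z,d \right)} = \left(Z + 4 d\right)^{2}$ ($H{\left(Z,d \right)} = \left(Z + 2 d 2\right)^{2} = \left(Z + 4 d\right)^{2}$)
$- \frac{18774}{-10872} + \frac{H{\left(35,-4 \right)}}{23775} = - \frac{18774}{-10872} + \frac{\left(35 + 4 \left(-4\right)\right)^{2}}{23775} = \left(-18774\right) \left(- \frac{1}{10872}\right) + \left(35 - 16\right)^{2} \cdot \frac{1}{23775} = \frac{1043}{604} + 19^{2} \cdot \frac{1}{23775} = \frac{1043}{604} + 361 \cdot \frac{1}{23775} = \frac{1043}{604} + \frac{361}{23775} = \frac{25015369}{14360100}$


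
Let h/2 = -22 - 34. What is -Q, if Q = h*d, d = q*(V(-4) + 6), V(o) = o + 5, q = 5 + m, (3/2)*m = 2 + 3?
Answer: 19600/3 ≈ 6533.3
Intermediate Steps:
m = 10/3 (m = 2*(2 + 3)/3 = (⅔)*5 = 10/3 ≈ 3.3333)
q = 25/3 (q = 5 + 10/3 = 25/3 ≈ 8.3333)
V(o) = 5 + o
h = -112 (h = 2*(-22 - 34) = 2*(-56) = -112)
d = 175/3 (d = 25*((5 - 4) + 6)/3 = 25*(1 + 6)/3 = (25/3)*7 = 175/3 ≈ 58.333)
Q = -19600/3 (Q = -112*175/3 = -19600/3 ≈ -6533.3)
-Q = -1*(-19600/3) = 19600/3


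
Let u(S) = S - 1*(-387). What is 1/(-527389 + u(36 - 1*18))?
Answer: -1/526984 ≈ -1.8976e-6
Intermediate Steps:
u(S) = 387 + S (u(S) = S + 387 = 387 + S)
1/(-527389 + u(36 - 1*18)) = 1/(-527389 + (387 + (36 - 1*18))) = 1/(-527389 + (387 + (36 - 18))) = 1/(-527389 + (387 + 18)) = 1/(-527389 + 405) = 1/(-526984) = -1/526984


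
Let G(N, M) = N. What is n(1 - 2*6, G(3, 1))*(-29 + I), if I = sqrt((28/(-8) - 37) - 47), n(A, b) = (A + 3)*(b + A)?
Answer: -1856 + 160*I*sqrt(14) ≈ -1856.0 + 598.67*I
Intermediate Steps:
n(A, b) = (3 + A)*(A + b)
I = 5*I*sqrt(14)/2 (I = sqrt((28*(-1/8) - 37) - 47) = sqrt((-7/2 - 37) - 47) = sqrt(-81/2 - 47) = sqrt(-175/2) = 5*I*sqrt(14)/2 ≈ 9.3541*I)
n(1 - 2*6, G(3, 1))*(-29 + I) = ((1 - 2*6)**2 + 3*(1 - 2*6) + 3*3 + (1 - 2*6)*3)*(-29 + 5*I*sqrt(14)/2) = ((1 - 12)**2 + 3*(1 - 12) + 9 + (1 - 12)*3)*(-29 + 5*I*sqrt(14)/2) = ((-11)**2 + 3*(-11) + 9 - 11*3)*(-29 + 5*I*sqrt(14)/2) = (121 - 33 + 9 - 33)*(-29 + 5*I*sqrt(14)/2) = 64*(-29 + 5*I*sqrt(14)/2) = -1856 + 160*I*sqrt(14)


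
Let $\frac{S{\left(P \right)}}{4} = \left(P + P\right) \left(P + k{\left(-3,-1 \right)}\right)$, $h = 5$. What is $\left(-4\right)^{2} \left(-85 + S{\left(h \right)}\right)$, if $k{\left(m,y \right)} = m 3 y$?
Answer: $7600$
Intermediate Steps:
$k{\left(m,y \right)} = 3 m y$
$S{\left(P \right)} = 8 P \left(9 + P\right)$ ($S{\left(P \right)} = 4 \left(P + P\right) \left(P + 3 \left(-3\right) \left(-1\right)\right) = 4 \cdot 2 P \left(P + 9\right) = 4 \cdot 2 P \left(9 + P\right) = 8 P \left(9 + P\right)$)
$\left(-4\right)^{2} \left(-85 + S{\left(h \right)}\right) = \left(-4\right)^{2} \left(-85 + 8 \cdot 5 \left(9 + 5\right)\right) = 16 \left(-85 + 8 \cdot 5 \cdot 14\right) = 16 \left(-85 + 560\right) = 16 \cdot 475 = 7600$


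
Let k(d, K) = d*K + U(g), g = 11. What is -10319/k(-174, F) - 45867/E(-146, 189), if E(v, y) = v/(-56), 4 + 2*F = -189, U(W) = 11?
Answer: -21579158639/1226546 ≈ -17593.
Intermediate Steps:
F = -193/2 (F = -2 + (½)*(-189) = -2 - 189/2 = -193/2 ≈ -96.500)
E(v, y) = -v/56 (E(v, y) = v*(-1/56) = -v/56)
k(d, K) = 11 + K*d (k(d, K) = d*K + 11 = K*d + 11 = 11 + K*d)
-10319/k(-174, F) - 45867/E(-146, 189) = -10319/(11 - 193/2*(-174)) - 45867/((-1/56*(-146))) = -10319/(11 + 16791) - 45867/73/28 = -10319/16802 - 45867*28/73 = -10319*1/16802 - 1284276/73 = -10319/16802 - 1284276/73 = -21579158639/1226546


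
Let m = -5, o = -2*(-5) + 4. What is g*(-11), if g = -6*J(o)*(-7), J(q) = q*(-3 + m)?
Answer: 51744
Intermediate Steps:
o = 14 (o = 10 + 4 = 14)
J(q) = -8*q (J(q) = q*(-3 - 5) = q*(-8) = -8*q)
g = -4704 (g = -(-48)*14*(-7) = -6*(-112)*(-7) = 672*(-7) = -4704)
g*(-11) = -4704*(-11) = 51744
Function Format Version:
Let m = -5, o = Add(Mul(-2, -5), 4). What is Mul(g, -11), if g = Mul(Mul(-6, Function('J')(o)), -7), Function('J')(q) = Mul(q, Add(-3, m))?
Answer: 51744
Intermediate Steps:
o = 14 (o = Add(10, 4) = 14)
Function('J')(q) = Mul(-8, q) (Function('J')(q) = Mul(q, Add(-3, -5)) = Mul(q, -8) = Mul(-8, q))
g = -4704 (g = Mul(Mul(-6, Mul(-8, 14)), -7) = Mul(Mul(-6, -112), -7) = Mul(672, -7) = -4704)
Mul(g, -11) = Mul(-4704, -11) = 51744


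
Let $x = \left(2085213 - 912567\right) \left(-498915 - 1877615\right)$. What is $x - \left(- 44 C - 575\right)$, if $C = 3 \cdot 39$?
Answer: $-2786828392657$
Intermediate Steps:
$C = 117$
$x = -2786828398380$ ($x = 1172646 \left(-2376530\right) = -2786828398380$)
$x - \left(- 44 C - 575\right) = -2786828398380 - \left(\left(-44\right) 117 - 575\right) = -2786828398380 - \left(-5148 - 575\right) = -2786828398380 - -5723 = -2786828398380 + 5723 = -2786828392657$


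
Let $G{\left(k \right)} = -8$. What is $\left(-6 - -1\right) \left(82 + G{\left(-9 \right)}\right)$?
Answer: $-370$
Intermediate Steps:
$\left(-6 - -1\right) \left(82 + G{\left(-9 \right)}\right) = \left(-6 - -1\right) \left(82 - 8\right) = \left(-6 + 1\right) 74 = \left(-5\right) 74 = -370$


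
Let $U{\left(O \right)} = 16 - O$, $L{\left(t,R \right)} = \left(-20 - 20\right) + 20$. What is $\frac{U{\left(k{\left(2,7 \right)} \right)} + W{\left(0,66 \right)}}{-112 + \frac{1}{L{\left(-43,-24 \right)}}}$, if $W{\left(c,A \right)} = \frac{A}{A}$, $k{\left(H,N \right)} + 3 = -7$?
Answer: $- \frac{20}{83} \approx -0.24096$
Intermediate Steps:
$k{\left(H,N \right)} = -10$ ($k{\left(H,N \right)} = -3 - 7 = -10$)
$L{\left(t,R \right)} = -20$ ($L{\left(t,R \right)} = -40 + 20 = -20$)
$W{\left(c,A \right)} = 1$
$\frac{U{\left(k{\left(2,7 \right)} \right)} + W{\left(0,66 \right)}}{-112 + \frac{1}{L{\left(-43,-24 \right)}}} = \frac{\left(16 - -10\right) + 1}{-112 + \frac{1}{-20}} = \frac{\left(16 + 10\right) + 1}{-112 - \frac{1}{20}} = \frac{26 + 1}{- \frac{2241}{20}} = 27 \left(- \frac{20}{2241}\right) = - \frac{20}{83}$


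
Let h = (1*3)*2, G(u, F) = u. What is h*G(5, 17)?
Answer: 30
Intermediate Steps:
h = 6 (h = 3*2 = 6)
h*G(5, 17) = 6*5 = 30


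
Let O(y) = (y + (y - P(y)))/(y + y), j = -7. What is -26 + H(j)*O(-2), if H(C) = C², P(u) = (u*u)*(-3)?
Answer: -124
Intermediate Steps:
P(u) = -3*u² (P(u) = u²*(-3) = -3*u²)
O(y) = (2*y + 3*y²)/(2*y) (O(y) = (y + (y - (-3)*y²))/(y + y) = (y + (y + 3*y²))/((2*y)) = (2*y + 3*y²)*(1/(2*y)) = (2*y + 3*y²)/(2*y))
-26 + H(j)*O(-2) = -26 + (-7)²*(1 + (3/2)*(-2)) = -26 + 49*(1 - 3) = -26 + 49*(-2) = -26 - 98 = -124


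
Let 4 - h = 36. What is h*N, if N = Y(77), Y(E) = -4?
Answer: 128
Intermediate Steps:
h = -32 (h = 4 - 1*36 = 4 - 36 = -32)
N = -4
h*N = -32*(-4) = 128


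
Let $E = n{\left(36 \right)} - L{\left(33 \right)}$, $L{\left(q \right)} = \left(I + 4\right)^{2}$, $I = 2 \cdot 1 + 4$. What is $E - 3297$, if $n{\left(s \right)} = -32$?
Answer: $-3429$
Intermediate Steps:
$I = 6$ ($I = 2 + 4 = 6$)
$L{\left(q \right)} = 100$ ($L{\left(q \right)} = \left(6 + 4\right)^{2} = 10^{2} = 100$)
$E = -132$ ($E = -32 - 100 = -132$)
$E - 3297 = -132 - 3297 = -3429$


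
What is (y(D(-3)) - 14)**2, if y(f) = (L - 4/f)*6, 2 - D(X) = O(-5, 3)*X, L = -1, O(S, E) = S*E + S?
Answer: 322624/841 ≈ 383.62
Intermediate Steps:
O(S, E) = S + E*S (O(S, E) = E*S + S = S + E*S)
D(X) = 2 + 20*X (D(X) = 2 - (-5*(1 + 3))*X = 2 - (-5*4)*X = 2 - (-20)*X = 2 + 20*X)
y(f) = -6 - 24/f (y(f) = (-1 - 4/f)*6 = -6 - 24/f)
(y(D(-3)) - 14)**2 = ((-6 - 24/(2 + 20*(-3))) - 14)**2 = ((-6 - 24/(2 - 60)) - 14)**2 = ((-6 - 24/(-58)) - 14)**2 = ((-6 - 24*(-1/58)) - 14)**2 = ((-6 + 12/29) - 14)**2 = (-162/29 - 14)**2 = (-568/29)**2 = 322624/841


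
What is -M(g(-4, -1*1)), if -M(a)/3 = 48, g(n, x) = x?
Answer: 144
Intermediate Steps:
M(a) = -144 (M(a) = -3*48 = -144)
-M(g(-4, -1*1)) = -1*(-144) = 144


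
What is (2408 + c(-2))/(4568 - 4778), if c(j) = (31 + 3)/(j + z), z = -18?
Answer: -8021/700 ≈ -11.459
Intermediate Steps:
c(j) = 34/(-18 + j) (c(j) = (31 + 3)/(j - 18) = 34/(-18 + j))
(2408 + c(-2))/(4568 - 4778) = (2408 + 34/(-18 - 2))/(4568 - 4778) = (2408 + 34/(-20))/(-210) = (2408 + 34*(-1/20))*(-1/210) = (2408 - 17/10)*(-1/210) = (24063/10)*(-1/210) = -8021/700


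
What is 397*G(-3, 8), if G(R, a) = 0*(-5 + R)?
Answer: 0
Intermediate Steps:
G(R, a) = 0
397*G(-3, 8) = 397*0 = 0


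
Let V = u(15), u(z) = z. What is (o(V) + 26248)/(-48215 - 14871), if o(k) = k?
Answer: -26263/63086 ≈ -0.41630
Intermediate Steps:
V = 15
(o(V) + 26248)/(-48215 - 14871) = (15 + 26248)/(-48215 - 14871) = 26263/(-63086) = 26263*(-1/63086) = -26263/63086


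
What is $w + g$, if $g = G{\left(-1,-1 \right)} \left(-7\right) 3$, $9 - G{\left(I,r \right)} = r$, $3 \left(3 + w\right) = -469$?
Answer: $- \frac{1108}{3} \approx -369.33$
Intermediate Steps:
$w = - \frac{478}{3}$ ($w = -3 + \frac{1}{3} \left(-469\right) = -3 - \frac{469}{3} = - \frac{478}{3} \approx -159.33$)
$G{\left(I,r \right)} = 9 - r$
$g = -210$ ($g = \left(9 - -1\right) \left(-7\right) 3 = \left(9 + 1\right) \left(-7\right) 3 = 10 \left(-7\right) 3 = \left(-70\right) 3 = -210$)
$w + g = - \frac{478}{3} - 210 = - \frac{1108}{3}$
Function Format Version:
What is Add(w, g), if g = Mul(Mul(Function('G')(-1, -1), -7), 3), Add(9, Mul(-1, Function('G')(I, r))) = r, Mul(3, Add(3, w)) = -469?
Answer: Rational(-1108, 3) ≈ -369.33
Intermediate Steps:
w = Rational(-478, 3) (w = Add(-3, Mul(Rational(1, 3), -469)) = Add(-3, Rational(-469, 3)) = Rational(-478, 3) ≈ -159.33)
Function('G')(I, r) = Add(9, Mul(-1, r))
g = -210 (g = Mul(Mul(Add(9, Mul(-1, -1)), -7), 3) = Mul(Mul(Add(9, 1), -7), 3) = Mul(Mul(10, -7), 3) = Mul(-70, 3) = -210)
Add(w, g) = Add(Rational(-478, 3), -210) = Rational(-1108, 3)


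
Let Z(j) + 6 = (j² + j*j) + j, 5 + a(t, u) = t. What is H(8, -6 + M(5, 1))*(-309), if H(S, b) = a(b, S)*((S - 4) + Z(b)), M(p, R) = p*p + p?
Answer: -6892554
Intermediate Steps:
a(t, u) = -5 + t
Z(j) = -6 + j + 2*j² (Z(j) = -6 + ((j² + j*j) + j) = -6 + ((j² + j²) + j) = -6 + (2*j² + j) = -6 + (j + 2*j²) = -6 + j + 2*j²)
M(p, R) = p + p² (M(p, R) = p² + p = p + p²)
H(S, b) = (-5 + b)*(-10 + S + b + 2*b²) (H(S, b) = (-5 + b)*((S - 4) + (-6 + b + 2*b²)) = (-5 + b)*((-4 + S) + (-6 + b + 2*b²)) = (-5 + b)*(-10 + S + b + 2*b²))
H(8, -6 + M(5, 1))*(-309) = ((-5 + (-6 + 5*(1 + 5)))*(-10 + 8 + (-6 + 5*(1 + 5)) + 2*(-6 + 5*(1 + 5))²))*(-309) = ((-5 + (-6 + 5*6))*(-10 + 8 + (-6 + 5*6) + 2*(-6 + 5*6)²))*(-309) = ((-5 + (-6 + 30))*(-10 + 8 + (-6 + 30) + 2*(-6 + 30)²))*(-309) = ((-5 + 24)*(-10 + 8 + 24 + 2*24²))*(-309) = (19*(-10 + 8 + 24 + 2*576))*(-309) = (19*(-10 + 8 + 24 + 1152))*(-309) = (19*1174)*(-309) = 22306*(-309) = -6892554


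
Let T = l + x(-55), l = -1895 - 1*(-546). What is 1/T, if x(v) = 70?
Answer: -1/1279 ≈ -0.00078186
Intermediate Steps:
l = -1349 (l = -1895 + 546 = -1349)
T = -1279 (T = -1349 + 70 = -1279)
1/T = 1/(-1279) = -1/1279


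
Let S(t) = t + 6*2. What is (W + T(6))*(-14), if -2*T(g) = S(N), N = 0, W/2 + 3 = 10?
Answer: -112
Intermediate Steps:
W = 14 (W = -6 + 2*10 = -6 + 20 = 14)
S(t) = 12 + t (S(t) = t + 12 = 12 + t)
T(g) = -6 (T(g) = -(12 + 0)/2 = -½*12 = -6)
(W + T(6))*(-14) = (14 - 6)*(-14) = 8*(-14) = -112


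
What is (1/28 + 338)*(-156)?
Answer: -369135/7 ≈ -52734.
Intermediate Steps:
(1/28 + 338)*(-156) = (9465/28)*(-156) = -369135/7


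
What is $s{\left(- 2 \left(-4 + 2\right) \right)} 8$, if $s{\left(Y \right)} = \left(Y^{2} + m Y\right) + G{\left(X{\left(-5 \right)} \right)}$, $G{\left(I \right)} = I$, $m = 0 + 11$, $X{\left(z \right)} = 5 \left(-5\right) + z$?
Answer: $240$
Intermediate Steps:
$X{\left(z \right)} = -25 + z$
$m = 11$
$s{\left(Y \right)} = -30 + Y^{2} + 11 Y$ ($s{\left(Y \right)} = \left(Y^{2} + 11 Y\right) - 30 = -30 + Y^{2} + 11 Y$)
$s{\left(- 2 \left(-4 + 2\right) \right)} 8 = \left(-30 + \left(- 2 \left(-4 + 2\right)\right)^{2} + 11 \left(- 2 \left(-4 + 2\right)\right)\right) 8 = \left(-30 + \left(\left(-2\right) \left(-2\right)\right)^{2} + 11 \left(\left(-2\right) \left(-2\right)\right)\right) 8 = \left(-30 + 4^{2} + 11 \cdot 4\right) 8 = \left(-30 + 16 + 44\right) 8 = 30 \cdot 8 = 240$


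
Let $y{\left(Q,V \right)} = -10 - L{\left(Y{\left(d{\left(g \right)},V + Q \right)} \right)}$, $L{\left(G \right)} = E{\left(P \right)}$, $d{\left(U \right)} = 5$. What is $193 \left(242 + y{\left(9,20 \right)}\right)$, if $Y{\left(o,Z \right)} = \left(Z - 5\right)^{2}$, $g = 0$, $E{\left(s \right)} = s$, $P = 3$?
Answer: $44197$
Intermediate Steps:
$Y{\left(o,Z \right)} = \left(-5 + Z\right)^{2}$
$L{\left(G \right)} = 3$
$y{\left(Q,V \right)} = -13$ ($y{\left(Q,V \right)} = -10 - 3 = -13$)
$193 \left(242 + y{\left(9,20 \right)}\right) = 193 \left(242 - 13\right) = 193 \cdot 229 = 44197$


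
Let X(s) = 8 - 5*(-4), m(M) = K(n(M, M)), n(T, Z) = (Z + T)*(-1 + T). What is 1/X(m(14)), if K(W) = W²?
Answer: 1/28 ≈ 0.035714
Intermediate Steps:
n(T, Z) = (-1 + T)*(T + Z) (n(T, Z) = (T + Z)*(-1 + T) = (-1 + T)*(T + Z))
m(M) = (-2*M + 2*M²)² (m(M) = (M² - M - M + M*M)² = (M² - M - M + M²)² = (-2*M + 2*M²)²)
X(s) = 28 (X(s) = 8 + 20 = 28)
1/X(m(14)) = 1/28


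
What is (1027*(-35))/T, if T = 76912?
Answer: -35945/76912 ≈ -0.46735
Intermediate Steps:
(1027*(-35))/T = (1027*(-35))/76912 = -35945*1/76912 = -35945/76912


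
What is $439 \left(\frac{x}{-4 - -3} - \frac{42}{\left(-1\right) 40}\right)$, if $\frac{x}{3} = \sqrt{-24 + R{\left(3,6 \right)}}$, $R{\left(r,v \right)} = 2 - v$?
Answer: $\frac{9219}{20} - 2634 i \sqrt{7} \approx 460.95 - 6968.9 i$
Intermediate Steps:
$x = 6 i \sqrt{7}$ ($x = 3 \sqrt{-24 + \left(2 - 6\right)} = 3 \sqrt{-24 - 4} = 3 \sqrt{-28} = 3 \cdot 2 i \sqrt{7} = 6 i \sqrt{7} \approx 15.875 i$)
$439 \left(\frac{x}{-4 - -3} - \frac{42}{\left(-1\right) 40}\right) = 439 \left(\frac{6 i \sqrt{7}}{-4 - -3} - \frac{42}{\left(-1\right) 40}\right) = 439 \left(\frac{6 i \sqrt{7}}{-4 + 3} - \frac{42}{-40}\right) = 439 \left(\frac{6 i \sqrt{7}}{-1} - - \frac{21}{20}\right) = 439 \left(6 i \sqrt{7} \left(-1\right) + \frac{21}{20}\right) = 439 \left(- 6 i \sqrt{7} + \frac{21}{20}\right) = 439 \left(\frac{21}{20} - 6 i \sqrt{7}\right) = \frac{9219}{20} - 2634 i \sqrt{7}$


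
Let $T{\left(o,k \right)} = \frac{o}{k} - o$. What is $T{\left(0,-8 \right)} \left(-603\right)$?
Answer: $0$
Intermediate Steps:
$T{\left(o,k \right)} = - o + \frac{o}{k}$
$T{\left(0,-8 \right)} \left(-603\right) = \left(\left(-1\right) 0 + \frac{0}{-8}\right) \left(-603\right) = \left(0 + 0 \left(- \frac{1}{8}\right)\right) \left(-603\right) = \left(0 + 0\right) \left(-603\right) = 0 \left(-603\right) = 0$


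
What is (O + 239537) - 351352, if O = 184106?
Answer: 72291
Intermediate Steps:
(O + 239537) - 351352 = (184106 + 239537) - 351352 = 423643 - 351352 = 72291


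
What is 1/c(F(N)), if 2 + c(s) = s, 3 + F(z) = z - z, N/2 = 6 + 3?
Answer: -⅕ ≈ -0.20000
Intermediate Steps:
N = 18 (N = 2*(6 + 3) = 2*9 = 18)
F(z) = -3 (F(z) = -3 + (z - z) = -3 + 0 = -3)
c(s) = -2 + s
1/c(F(N)) = 1/(-2 - 3) = 1/(-5) = -⅕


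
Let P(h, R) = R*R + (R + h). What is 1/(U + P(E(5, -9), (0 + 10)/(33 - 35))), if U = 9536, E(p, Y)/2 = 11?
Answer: 1/9578 ≈ 0.00010441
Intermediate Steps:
E(p, Y) = 22 (E(p, Y) = 2*11 = 22)
P(h, R) = R + h + R² (P(h, R) = R² + (R + h) = R + h + R²)
1/(U + P(E(5, -9), (0 + 10)/(33 - 35))) = 1/(9536 + ((0 + 10)/(33 - 35) + 22 + ((0 + 10)/(33 - 35))²)) = 1/(9536 + (10/(-2) + 22 + (10/(-2))²)) = 1/(9536 + (10*(-½) + 22 + (10*(-½))²)) = 1/(9536 + (-5 + 22 + (-5)²)) = 1/(9536 + (-5 + 22 + 25)) = 1/(9536 + 42) = 1/9578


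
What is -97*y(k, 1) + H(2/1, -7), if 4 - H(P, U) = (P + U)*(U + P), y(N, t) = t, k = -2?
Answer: -118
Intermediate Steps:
H(P, U) = 4 - (P + U)² (H(P, U) = 4 - (P + U)*(U + P) = 4 - (P + U)*(P + U) = 4 - (P + U)²)
-97*y(k, 1) + H(2/1, -7) = -97*1 + (4 - (2/1 - 7)²) = -97 + (4 - (2*1 - 7)²) = -97 + (4 - (2 - 7)²) = -97 + (4 - 1*(-5)²) = -97 + (4 - 1*25) = -97 + (4 - 25) = -97 - 21 = -118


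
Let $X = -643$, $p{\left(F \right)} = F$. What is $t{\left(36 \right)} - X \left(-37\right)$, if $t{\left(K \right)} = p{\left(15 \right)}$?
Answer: $-23776$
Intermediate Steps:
$t{\left(K \right)} = 15$
$t{\left(36 \right)} - X \left(-37\right) = 15 - \left(-643\right) \left(-37\right) = 15 - 23791 = -23776$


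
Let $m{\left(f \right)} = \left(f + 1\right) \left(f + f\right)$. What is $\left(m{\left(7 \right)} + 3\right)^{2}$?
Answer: $13225$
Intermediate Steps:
$m{\left(f \right)} = 2 f \left(1 + f\right)$ ($m{\left(f \right)} = \left(1 + f\right) 2 f = 2 f \left(1 + f\right)$)
$\left(m{\left(7 \right)} + 3\right)^{2} = \left(2 \cdot 7 \left(1 + 7\right) + 3\right)^{2} = \left(2 \cdot 7 \cdot 8 + 3\right)^{2} = \left(112 + 3\right)^{2} = 115^{2} = 13225$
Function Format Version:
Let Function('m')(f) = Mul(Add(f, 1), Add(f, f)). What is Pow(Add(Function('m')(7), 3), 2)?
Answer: 13225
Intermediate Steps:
Function('m')(f) = Mul(2, f, Add(1, f)) (Function('m')(f) = Mul(Add(1, f), Mul(2, f)) = Mul(2, f, Add(1, f)))
Pow(Add(Function('m')(7), 3), 2) = Pow(Add(Mul(2, 7, Add(1, 7)), 3), 2) = Pow(Add(Mul(2, 7, 8), 3), 2) = Pow(Add(112, 3), 2) = Pow(115, 2) = 13225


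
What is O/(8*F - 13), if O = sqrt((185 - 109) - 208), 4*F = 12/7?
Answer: -14*I*sqrt(33)/67 ≈ -1.2004*I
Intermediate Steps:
F = 3/7 (F = (12/7)/4 = (12*(1/7))/4 = (1/4)*(12/7) = 3/7 ≈ 0.42857)
O = 2*I*sqrt(33) (O = sqrt(76 - 208) = sqrt(-132) = 2*I*sqrt(33) ≈ 11.489*I)
O/(8*F - 13) = (2*I*sqrt(33))/(8*(3/7) - 13) = (2*I*sqrt(33))/(24/7 - 13) = (2*I*sqrt(33))/(-67/7) = (2*I*sqrt(33))*(-7/67) = -14*I*sqrt(33)/67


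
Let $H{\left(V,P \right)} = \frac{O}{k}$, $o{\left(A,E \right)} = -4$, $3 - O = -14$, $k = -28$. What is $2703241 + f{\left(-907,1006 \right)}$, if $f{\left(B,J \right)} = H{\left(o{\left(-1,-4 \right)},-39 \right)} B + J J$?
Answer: $\frac{104043175}{28} \approx 3.7158 \cdot 10^{6}$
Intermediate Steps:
$O = 17$ ($O = 3 - -14 = 3 + 14 = 17$)
$H{\left(V,P \right)} = - \frac{17}{28}$ ($H{\left(V,P \right)} = \frac{17}{-28} = 17 \left(- \frac{1}{28}\right) = - \frac{17}{28}$)
$f{\left(B,J \right)} = J^{2} - \frac{17 B}{28}$ ($f{\left(B,J \right)} = - \frac{17 B}{28} + J J = - \frac{17 B}{28} + J^{2} = J^{2} - \frac{17 B}{28}$)
$2703241 + f{\left(-907,1006 \right)} = 2703241 - \left(- \frac{15419}{28} - 1006^{2}\right) = 2703241 + \left(1012036 + \frac{15419}{28}\right) = 2703241 + \frac{28352427}{28} = \frac{104043175}{28}$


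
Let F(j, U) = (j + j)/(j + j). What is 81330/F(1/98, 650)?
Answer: 81330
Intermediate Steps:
F(j, U) = 1 (F(j, U) = (2*j)/((2*j)) = (2*j)*(1/(2*j)) = 1)
81330/F(1/98, 650) = 81330/1 = 81330*1 = 81330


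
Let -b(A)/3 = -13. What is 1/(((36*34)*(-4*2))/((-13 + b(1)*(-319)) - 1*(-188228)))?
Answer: -87887/4896 ≈ -17.951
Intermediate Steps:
b(A) = 39 (b(A) = -3*(-13) = 39)
1/(((36*34)*(-4*2))/((-13 + b(1)*(-319)) - 1*(-188228))) = 1/(((36*34)*(-4*2))/((-13 + 39*(-319)) - 1*(-188228))) = 1/((1224*(-8))/((-13 - 12441) + 188228)) = 1/(-9792/(-12454 + 188228)) = 1/(-9792/175774) = 1/(-9792*1/175774) = 1/(-4896/87887) = -87887/4896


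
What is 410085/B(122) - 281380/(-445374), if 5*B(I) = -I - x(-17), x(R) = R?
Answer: -30439214635/1558809 ≈ -19527.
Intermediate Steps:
B(I) = 17/5 - I/5 (B(I) = (-I - 1*(-17))/5 = (-I + 17)/5 = (17 - I)/5 = 17/5 - I/5)
410085/B(122) - 281380/(-445374) = 410085/(17/5 - ⅕*122) - 281380/(-445374) = 410085/(17/5 - 122/5) - 281380*(-1/445374) = 410085/(-21) + 140690/222687 = 410085*(-1/21) + 140690/222687 = -136695/7 + 140690/222687 = -30439214635/1558809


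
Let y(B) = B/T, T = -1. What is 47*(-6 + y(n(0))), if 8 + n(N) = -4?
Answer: 282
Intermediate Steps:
n(N) = -12 (n(N) = -8 - 4 = -12)
y(B) = -B (y(B) = B/(-1) = B*(-1) = -B)
47*(-6 + y(n(0))) = 47*(-6 - 1*(-12)) = 47*(-6 + 12) = 47*6 = 282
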